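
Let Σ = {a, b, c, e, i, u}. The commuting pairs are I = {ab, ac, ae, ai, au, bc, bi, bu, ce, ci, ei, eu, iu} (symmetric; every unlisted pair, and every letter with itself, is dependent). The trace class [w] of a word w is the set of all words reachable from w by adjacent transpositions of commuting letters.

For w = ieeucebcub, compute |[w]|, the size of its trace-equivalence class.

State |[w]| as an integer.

1260

0(i) covers ∅
1(e) covers ∅
2(e) covers 1:e
3(u) covers ∅
4(c) covers 3:u
5(e) covers 2:e
6(b) covers 5:e
7(c) covers 4:c
8(u) covers 7:c
9(b) covers 6:b
floor of heap: 0:i, 1:e, 3:u
completions by unplaced set U, small U first (add the entries for U minus each lowest piece of U):
  |U|=1: {0}:1  {8}:1  {9}:1
  |U|=2: {0,8}:2  {0,9}:2  {6,9}:1  {7,8}:1  {8,9}:2
  |U|=3: {0,6,9}:3  {0,7,8}:3  {0,8,9}:6  {4,7,8}:1  {5,6,9}:1  {6,8,9}:3  {7,8,9}:3
  |U|=4: {0,4,7,8}:4  {0,5,6,9}:4  {0,6,8,9}:12  {0,7,8,9}:12  {2,5,6,9}:1  {3,4,7,8}:1  {4,7,8,9}:4  {5,6,8,9}:4  {6,7,8,9}:6
  |U|=5: {0,2,5,6,9}:5  {0,3,4,7,8}:5  {0,4,7,8,9}:20  {0,5,6,8,9}:20  {0,6,7,8,9}:30  {1,2,5,6,9}:1  {2,5,6,8,9}:5  {3,4,7,8,9}:5  {4,6,7,8,9}:10  {5,6,7,8,9}:10
  |U|=6: {0,1,2,5,6,9}:6  {0,2,5,6,8,9}:30  {0,3,4,7,8,9}:30  {0,4,6,7,8,9}:60  {0,5,6,7,8,9}:60  {1,2,5,6,8,9}:6  {2,5,6,7,8,9}:15  {3,4,6,7,8,9}:15  {4,5,6,7,8,9}:20
  |U|=7: {0,1,2,5,6,8,9}:42  {0,2,5,6,7,8,9}:105  {0,3,4,6,7,8,9}:105  {0,4,5,6,7,8,9}:140  {1,2,5,6,7,8,9}:21  {2,4,5,6,7,8,9}:35  {3,4,5,6,7,8,9}:35
  |U|=8: {0,1,2,5,6,7,8,9}:168  {0,2,4,5,6,7,8,9}:280  {0,3,4,5,6,7,8,9}:280  {1,2,4,5,6,7,8,9}:56  {2,3,4,5,6,7,8,9}:70
  start at 0(i): 126
  start at 1(e): 630
  start at 3(u): 504
sum over floor = 1260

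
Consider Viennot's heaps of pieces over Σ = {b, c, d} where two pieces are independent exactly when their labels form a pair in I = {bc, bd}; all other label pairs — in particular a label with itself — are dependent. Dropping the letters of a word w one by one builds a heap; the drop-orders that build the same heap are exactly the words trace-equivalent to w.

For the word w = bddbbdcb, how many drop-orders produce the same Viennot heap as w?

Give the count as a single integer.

0(b) covers ∅
1(d) covers ∅
2(d) covers 1:d
3(b) covers 0:b
4(b) covers 3:b
5(d) covers 2:d
6(c) covers 5:d
7(b) covers 4:b
floor of heap: 0:b, 1:d
completions by unplaced set U, small U first (add the entries for U minus each lowest piece of U):
  |U|=1: {6}:1  {7}:1
  |U|=2: {4,7}:1  {5,6}:1  {6,7}:2
  |U|=3: {2,5,6}:1  {3,4,7}:1  {4,6,7}:3  {5,6,7}:3
  |U|=4: {0,3,4,7}:1  {1,2,5,6}:1  {2,5,6,7}:4  {3,4,6,7}:4  {4,5,6,7}:6
  |U|=5: {0,3,4,6,7}:5  {1,2,5,6,7}:5  {2,4,5,6,7}:10  {3,4,5,6,7}:10
  |U|=6: {0,3,4,5,6,7}:15  {1,2,4,5,6,7}:15  {2,3,4,5,6,7}:20
  start at 0(b): 35
  start at 1(d): 35
sum over floor = 70

70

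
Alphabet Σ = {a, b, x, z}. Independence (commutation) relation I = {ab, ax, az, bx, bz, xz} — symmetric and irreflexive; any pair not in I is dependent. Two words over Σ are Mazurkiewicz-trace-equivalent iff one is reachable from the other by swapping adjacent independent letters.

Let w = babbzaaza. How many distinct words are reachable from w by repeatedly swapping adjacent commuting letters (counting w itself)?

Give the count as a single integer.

1260

#0=b has no predecessor
#1=a has no predecessor
#2=b depends on [0:b]
#3=b depends on [2:b]
#4=z has no predecessor
#5=a depends on [1:a]
#6=a depends on [5:a]
#7=z depends on [4:z]
#8=a depends on [6:a]
sources: [0:b, 1:a, 4:z]
N(rest) = Σ N(rest − s) over sources s of rest; N(one piece) = 1:
  size 1 → [3]=1  [7]=1  [8]=1
  size 2 → [2,3]=1  [3,7]=2  [3,8]=2  [4,7]=1  [6,8]=1  [7,8]=2
  size 3 → [0,2,3]=1  [2,3,7]=3  [2,3,8]=3  [3,4,7]=3  [3,6,8]=3  [3,7,8]=6  [4,7,8]=3  [5,6,8]=1  [6,7,8]=3
  size 4 → [0,2,3,7]=4  [0,2,3,8]=4  [1,5,6,8]=1  [2,3,4,7]=6  [2,3,6,8]=6  [2,3,7,8]=12  [3,4,7,8]=12  [3,5,6,8]=4  [3,6,7,8]=12  [4,6,7,8]=6  [5,6,7,8]=4
  size 5 → [0,2,3,4,7]=10  [0,2,3,6,8]=10  [0,2,3,7,8]=20  [1,3,5,6,8]=5  [1,5,6,7,8]=5  [2,3,4,7,8]=30  [2,3,5,6,8]=10  [2,3,6,7,8]=30  [3,4,6,7,8]=30  [3,5,6,7,8]=20  [4,5,6,7,8]=10
  size 6 → [0,2,3,4,7,8]=60  [0,2,3,5,6,8]=20  [0,2,3,6,7,8]=60  [1,2,3,5,6,8]=15  [1,3,5,6,7,8]=30  [1,4,5,6,7,8]=15  [2,3,4,6,7,8]=90  [2,3,5,6,7,8]=60  [3,4,5,6,7,8]=60
  size 7 → [0,1,2,3,5,6,8]=35  [0,2,3,4,6,7,8]=210  [0,2,3,5,6,7,8]=140  [1,2,3,5,6,7,8]=105  [1,3,4,5,6,7,8]=105  [2,3,4,5,6,7,8]=210
  first=0(b) contributes 420
  first=1(a) contributes 560
  first=4(z) contributes 280
|[w]| = 1260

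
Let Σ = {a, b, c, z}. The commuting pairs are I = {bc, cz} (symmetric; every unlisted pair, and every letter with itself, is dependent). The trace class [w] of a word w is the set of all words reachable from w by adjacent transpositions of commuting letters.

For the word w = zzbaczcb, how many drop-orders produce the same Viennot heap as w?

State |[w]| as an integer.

drop 0:z onto floor
drop 1:z onto {0:z}
drop 2:b onto {1:z}
drop 3:a onto {2:b}
drop 4:c onto {3:a}
drop 5:z onto {3:a}
drop 6:c onto {4:c}
drop 7:b onto {5:z}
ground layer = {0:z}
drop-orders for the pieces not yet dropped (sum over which currently-grounded one goes next):
  1 to go: {6} 1  {7} 1
  2 to go: {4,6} 1  {5,7} 1  {6,7} 2
  3 to go: {4,6,7} 3  {5,6,7} 3
  4 to go: {4,5,6,7} 6
  5 to go: {3,4,5,6,7} 6
  6 to go: {2,3,4,5,6,7} 6
  if 0:z drops first: 6 orders

6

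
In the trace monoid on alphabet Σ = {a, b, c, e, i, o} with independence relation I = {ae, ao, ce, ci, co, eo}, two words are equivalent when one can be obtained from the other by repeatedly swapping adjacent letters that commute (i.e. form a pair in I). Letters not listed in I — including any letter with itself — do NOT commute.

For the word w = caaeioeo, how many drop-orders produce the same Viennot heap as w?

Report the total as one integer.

#0=c has no predecessor
#1=a depends on [0:c]
#2=a depends on [1:a]
#3=e has no predecessor
#4=i depends on [2:a, 3:e]
#5=o depends on [4:i]
#6=e depends on [4:i]
#7=o depends on [5:o]
sources: [0:c, 3:e]
N(rest) = Σ N(rest − s) over sources s of rest; N(one piece) = 1:
  size 1 → [6]=1  [7]=1
  size 2 → [5,7]=1  [6,7]=2
  size 3 → [5,6,7]=3
  size 4 → [4,5,6,7]=3
  size 5 → [2,4,5,6,7]=3  [3,4,5,6,7]=3
  size 6 → [1,2,4,5,6,7]=3  [2,3,4,5,6,7]=6
  first=0(c) contributes 9
  first=3(e) contributes 3
|[w]| = 12

12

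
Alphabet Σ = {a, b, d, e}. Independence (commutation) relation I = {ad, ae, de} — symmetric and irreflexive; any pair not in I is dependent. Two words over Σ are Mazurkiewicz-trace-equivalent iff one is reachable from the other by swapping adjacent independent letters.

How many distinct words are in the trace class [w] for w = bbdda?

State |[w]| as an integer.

0(b) covers ∅
1(b) covers 0:b
2(d) covers 1:b
3(d) covers 2:d
4(a) covers 1:b
floor of heap: 0:b
completions by unplaced set U, small U first (add the entries for U minus each lowest piece of U):
  |U|=1: {3}:1  {4}:1
  |U|=2: {2,3}:1  {3,4}:2
  |U|=3: {2,3,4}:3
  start at 0(b): 3

3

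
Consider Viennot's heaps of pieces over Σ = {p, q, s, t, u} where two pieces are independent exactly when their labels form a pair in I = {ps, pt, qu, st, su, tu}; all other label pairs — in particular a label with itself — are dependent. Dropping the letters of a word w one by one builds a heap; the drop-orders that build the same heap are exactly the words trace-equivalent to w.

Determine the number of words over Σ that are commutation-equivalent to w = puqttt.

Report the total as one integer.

5

piece 0:p — minimal
piece 1:u rests on {0:p}
piece 2:q rests on {0:p}
piece 3:t rests on {2:q}
piece 4:t rests on {3:t}
piece 5:t rests on {4:t}
minimal pieces: {0:p}
ways to finish when only these pieces remain (= sum over removing one remaining piece with nothing left below it):
  1 left: {1}→1  {5}→1
  2 left: {1,5}→2  {4,5}→1
  3 left: {1,4,5}→3  {3,4,5}→1
  4 left: {1,3,4,5}→4  {2,3,4,5}→1
  placing 0:p first → 5 extensions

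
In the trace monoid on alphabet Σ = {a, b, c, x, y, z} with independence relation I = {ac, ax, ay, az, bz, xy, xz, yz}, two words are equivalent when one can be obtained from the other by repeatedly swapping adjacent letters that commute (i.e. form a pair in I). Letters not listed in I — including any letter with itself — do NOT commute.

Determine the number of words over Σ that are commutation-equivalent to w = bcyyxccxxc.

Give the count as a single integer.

3

drop 0:b onto floor
drop 1:c onto {0:b}
drop 2:y onto {1:c}
drop 3:y onto {2:y}
drop 4:x onto {1:c}
drop 5:c onto {3:y, 4:x}
drop 6:c onto {5:c}
drop 7:x onto {6:c}
drop 8:x onto {7:x}
drop 9:c onto {8:x}
ground layer = {0:b}
drop-orders for the pieces not yet dropped (sum over which currently-grounded one goes next):
  1 to go: {9} 1
  2 to go: {8,9} 1
  3 to go: {7,8,9} 1
  4 to go: {6,7,8,9} 1
  5 to go: {5,6,7,8,9} 1
  6 to go: {3,5,6,7,8,9} 1  {4,5,6,7,8,9} 1
  7 to go: {2,3,5,6,7,8,9} 1  {3,4,5,6,7,8,9} 2
  8 to go: {2,3,4,5,6,7,8,9} 3
  if 0:b drops first: 3 orders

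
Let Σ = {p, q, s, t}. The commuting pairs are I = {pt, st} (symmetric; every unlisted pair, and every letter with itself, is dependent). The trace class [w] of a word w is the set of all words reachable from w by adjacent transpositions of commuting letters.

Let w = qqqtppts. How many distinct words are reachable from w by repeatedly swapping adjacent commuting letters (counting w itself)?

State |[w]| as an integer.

drop 0:q onto floor
drop 1:q onto {0:q}
drop 2:q onto {1:q}
drop 3:t onto {2:q}
drop 4:p onto {2:q}
drop 5:p onto {4:p}
drop 6:t onto {3:t}
drop 7:s onto {5:p}
ground layer = {0:q}
drop-orders for the pieces not yet dropped (sum over which currently-grounded one goes next):
  1 to go: {6} 1  {7} 1
  2 to go: {3,6} 1  {5,7} 1  {6,7} 2
  3 to go: {3,6,7} 3  {4,5,7} 1  {5,6,7} 3
  4 to go: {3,5,6,7} 6  {4,5,6,7} 4
  5 to go: {3,4,5,6,7} 10
  6 to go: {2,3,4,5,6,7} 10
  if 0:q drops first: 10 orders

10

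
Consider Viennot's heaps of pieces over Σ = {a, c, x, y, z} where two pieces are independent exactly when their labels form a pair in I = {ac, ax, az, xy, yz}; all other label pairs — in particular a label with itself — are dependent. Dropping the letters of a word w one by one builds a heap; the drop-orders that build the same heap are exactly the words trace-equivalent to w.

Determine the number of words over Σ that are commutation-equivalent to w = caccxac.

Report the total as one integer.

21

piece 0:c — minimal
piece 1:a — minimal
piece 2:c rests on {0:c}
piece 3:c rests on {2:c}
piece 4:x rests on {3:c}
piece 5:a rests on {1:a}
piece 6:c rests on {4:x}
minimal pieces: {0:c, 1:a}
ways to finish when only these pieces remain (= sum over removing one remaining piece with nothing left below it):
  1 left: {5}→1  {6}→1
  2 left: {1,5}→1  {4,6}→1  {5,6}→2
  3 left: {1,5,6}→3  {3,4,6}→1  {4,5,6}→3
  4 left: {1,4,5,6}→6  {2,3,4,6}→1  {3,4,5,6}→4
  5 left: {0,2,3,4,6}→1  {1,3,4,5,6}→10  {2,3,4,5,6}→5
  placing 0:c first → 15 extensions
  placing 1:a first → 6 extensions
total linear extensions = 21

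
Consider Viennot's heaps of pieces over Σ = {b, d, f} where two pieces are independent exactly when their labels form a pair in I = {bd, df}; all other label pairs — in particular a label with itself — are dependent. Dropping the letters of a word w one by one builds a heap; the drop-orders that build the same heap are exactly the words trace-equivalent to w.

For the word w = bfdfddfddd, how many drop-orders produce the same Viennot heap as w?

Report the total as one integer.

210

0(b) covers ∅
1(f) covers 0:b
2(d) covers ∅
3(f) covers 1:f
4(d) covers 2:d
5(d) covers 4:d
6(f) covers 3:f
7(d) covers 5:d
8(d) covers 7:d
9(d) covers 8:d
floor of heap: 0:b, 2:d
completions by unplaced set U, small U first (add the entries for U minus each lowest piece of U):
  |U|=1: {6}:1  {9}:1
  |U|=2: {3,6}:1  {6,9}:2  {8,9}:1
  |U|=3: {1,3,6}:1  {3,6,9}:3  {6,8,9}:3  {7,8,9}:1
  |U|=4: {0,1,3,6}:1  {1,3,6,9}:4  {3,6,8,9}:6  {5,7,8,9}:1  {6,7,8,9}:4
  |U|=5: {0,1,3,6,9}:5  {1,3,6,8,9}:10  {3,6,7,8,9}:10  {4,5,7,8,9}:1  {5,6,7,8,9}:5
  |U|=6: {0,1,3,6,8,9}:15  {1,3,6,7,8,9}:20  {2,4,5,7,8,9}:1  {3,5,6,7,8,9}:15  {4,5,6,7,8,9}:6
  |U|=7: {0,1,3,6,7,8,9}:35  {1,3,5,6,7,8,9}:35  {2,4,5,6,7,8,9}:7  {3,4,5,6,7,8,9}:21
  |U|=8: {0,1,3,5,6,7,8,9}:70  {1,3,4,5,6,7,8,9}:56  {2,3,4,5,6,7,8,9}:28
  start at 0(b): 84
  start at 2(d): 126
sum over floor = 210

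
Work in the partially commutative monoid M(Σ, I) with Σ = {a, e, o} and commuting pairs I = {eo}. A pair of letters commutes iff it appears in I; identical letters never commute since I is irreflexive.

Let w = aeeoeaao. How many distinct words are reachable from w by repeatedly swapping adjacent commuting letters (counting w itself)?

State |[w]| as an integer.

drop 0:a onto floor
drop 1:e onto {0:a}
drop 2:e onto {1:e}
drop 3:o onto {0:a}
drop 4:e onto {2:e}
drop 5:a onto {3:o, 4:e}
drop 6:a onto {5:a}
drop 7:o onto {6:a}
ground layer = {0:a}
drop-orders for the pieces not yet dropped (sum over which currently-grounded one goes next):
  1 to go: {7} 1
  2 to go: {6,7} 1
  3 to go: {5,6,7} 1
  4 to go: {3,5,6,7} 1  {4,5,6,7} 1
  5 to go: {2,4,5,6,7} 1  {3,4,5,6,7} 2
  6 to go: {1,2,4,5,6,7} 1  {2,3,4,5,6,7} 3
  if 0:a drops first: 4 orders

4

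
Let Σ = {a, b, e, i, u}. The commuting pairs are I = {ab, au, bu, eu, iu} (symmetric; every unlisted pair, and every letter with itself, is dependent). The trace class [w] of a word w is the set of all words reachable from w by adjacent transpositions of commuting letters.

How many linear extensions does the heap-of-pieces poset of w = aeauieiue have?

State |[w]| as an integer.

36

0(a) covers ∅
1(e) covers 0:a
2(a) covers 1:e
3(u) covers ∅
4(i) covers 2:a
5(e) covers 4:i
6(i) covers 5:e
7(u) covers 3:u
8(e) covers 6:i
floor of heap: 0:a, 3:u
completions by unplaced set U, small U first (add the entries for U minus each lowest piece of U):
  |U|=1: {7}:1  {8}:1
  |U|=2: {3,7}:1  {6,8}:1  {7,8}:2
  |U|=3: {3,7,8}:3  {5,6,8}:1  {6,7,8}:3
  |U|=4: {3,6,7,8}:6  {4,5,6,8}:1  {5,6,7,8}:4
  |U|=5: {2,4,5,6,8}:1  {3,5,6,7,8}:10  {4,5,6,7,8}:5
  |U|=6: {1,2,4,5,6,8}:1  {2,4,5,6,7,8}:6  {3,4,5,6,7,8}:15
  |U|=7: {0,1,2,4,5,6,8}:1  {1,2,4,5,6,7,8}:7  {2,3,4,5,6,7,8}:21
  start at 0(a): 28
  start at 3(u): 8
sum over floor = 36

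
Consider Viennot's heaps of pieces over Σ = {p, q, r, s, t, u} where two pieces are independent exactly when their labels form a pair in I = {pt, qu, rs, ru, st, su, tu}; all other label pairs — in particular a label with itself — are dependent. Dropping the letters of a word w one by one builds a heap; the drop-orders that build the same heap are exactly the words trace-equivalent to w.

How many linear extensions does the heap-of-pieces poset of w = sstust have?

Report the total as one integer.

60

piece 0:s — minimal
piece 1:s rests on {0:s}
piece 2:t — minimal
piece 3:u — minimal
piece 4:s rests on {1:s}
piece 5:t rests on {2:t}
minimal pieces: {0:s, 2:t, 3:u}
ways to finish when only these pieces remain (= sum over removing one remaining piece with nothing left below it):
  1 left: {3}→1  {4}→1  {5}→1
  2 left: {1,4}→1  {2,5}→1  {3,4}→2  {3,5}→2  {4,5}→2
  3 left: {0,1,4}→1  {1,3,4}→3  {1,4,5}→3  {2,3,5}→3  {2,4,5}→3  {3,4,5}→6
  4 left: {0,1,3,4}→4  {0,1,4,5}→4  {1,2,4,5}→6  {1,3,4,5}→12  {2,3,4,5}→12
  placing 0:s first → 30 extensions
  placing 2:t first → 20 extensions
  placing 3:u first → 10 extensions
total linear extensions = 60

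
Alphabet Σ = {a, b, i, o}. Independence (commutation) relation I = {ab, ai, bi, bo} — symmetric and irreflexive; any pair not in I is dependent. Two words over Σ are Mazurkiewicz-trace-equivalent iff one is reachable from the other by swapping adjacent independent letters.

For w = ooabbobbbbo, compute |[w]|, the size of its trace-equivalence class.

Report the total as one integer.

462

0(o) covers ∅
1(o) covers 0:o
2(a) covers 1:o
3(b) covers ∅
4(b) covers 3:b
5(o) covers 2:a
6(b) covers 4:b
7(b) covers 6:b
8(b) covers 7:b
9(b) covers 8:b
10(o) covers 5:o
floor of heap: 0:o, 3:b
completions by unplaced set U, small U first (add the entries for U minus each lowest piece of U):
  |U|=1: {9}:1  {10}:1
  |U|=2: {5,10}:1  {8,9}:1  {9,10}:2
  |U|=3: {2,5,10}:1  {5,9,10}:3  {7,8,9}:1  {8,9,10}:3
  |U|=4: {1,2,5,10}:1  {2,5,9,10}:4  {5,8,9,10}:6  {6,7,8,9}:1  {7,8,9,10}:4
  |U|=5: {0,1,2,5,10}:1  {1,2,5,9,10}:5  {2,5,8,9,10}:10  {4,6,7,8,9}:1  {5,7,8,9,10}:10  {6,7,8,9,10}:5
  |U|=6: {0,1,2,5,9,10}:6  {1,2,5,8,9,10}:15  {2,5,7,8,9,10}:20  {3,4,6,7,8,9}:1  {4,6,7,8,9,10}:6  {5,6,7,8,9,10}:15
  |U|=7: {0,1,2,5,8,9,10}:21  {1,2,5,7,8,9,10}:35  {2,5,6,7,8,9,10}:35  {3,4,6,7,8,9,10}:7  {4,5,6,7,8,9,10}:21
  |U|=8: {0,1,2,5,7,8,9,10}:56  {1,2,5,6,7,8,9,10}:70  {2,4,5,6,7,8,9,10}:56  {3,4,5,6,7,8,9,10}:28
  |U|=9: {0,1,2,5,6,7,8,9,10}:126  {1,2,4,5,6,7,8,9,10}:126  {2,3,4,5,6,7,8,9,10}:84
  start at 0(o): 210
  start at 3(b): 252
sum over floor = 462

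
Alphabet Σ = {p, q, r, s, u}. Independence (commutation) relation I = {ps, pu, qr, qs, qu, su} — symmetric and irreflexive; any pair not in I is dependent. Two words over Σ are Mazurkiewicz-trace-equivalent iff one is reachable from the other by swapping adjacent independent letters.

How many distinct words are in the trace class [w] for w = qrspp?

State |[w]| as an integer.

7

0(q) covers ∅
1(r) covers ∅
2(s) covers 1:r
3(p) covers 0:q, 1:r
4(p) covers 3:p
floor of heap: 0:q, 1:r
completions by unplaced set U, small U first (add the entries for U minus each lowest piece of U):
  |U|=1: {2}:1  {4}:1
  |U|=2: {2,4}:2  {3,4}:1
  |U|=3: {0,3,4}:1  {2,3,4}:3
  start at 0(q): 3
  start at 1(r): 4
sum over floor = 7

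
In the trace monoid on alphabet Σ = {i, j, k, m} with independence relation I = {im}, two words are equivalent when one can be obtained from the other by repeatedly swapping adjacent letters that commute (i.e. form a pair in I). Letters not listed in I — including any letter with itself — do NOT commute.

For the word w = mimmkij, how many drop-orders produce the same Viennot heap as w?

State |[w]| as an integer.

0(m) covers ∅
1(i) covers ∅
2(m) covers 0:m
3(m) covers 2:m
4(k) covers 1:i, 3:m
5(i) covers 4:k
6(j) covers 5:i
floor of heap: 0:m, 1:i
completions by unplaced set U, small U first (add the entries for U minus each lowest piece of U):
  |U|=1: {6}:1
  |U|=2: {5,6}:1
  |U|=3: {4,5,6}:1
  |U|=4: {1,4,5,6}:1  {3,4,5,6}:1
  |U|=5: {1,3,4,5,6}:2  {2,3,4,5,6}:1
  start at 0(m): 3
  start at 1(i): 1
sum over floor = 4

4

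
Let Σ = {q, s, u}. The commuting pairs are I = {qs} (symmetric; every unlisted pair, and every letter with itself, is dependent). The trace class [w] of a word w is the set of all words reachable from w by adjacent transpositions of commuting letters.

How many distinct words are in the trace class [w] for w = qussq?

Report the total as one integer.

3

0(q) covers ∅
1(u) covers 0:q
2(s) covers 1:u
3(s) covers 2:s
4(q) covers 1:u
floor of heap: 0:q
completions by unplaced set U, small U first (add the entries for U minus each lowest piece of U):
  |U|=1: {3}:1  {4}:1
  |U|=2: {2,3}:1  {3,4}:2
  |U|=3: {2,3,4}:3
  start at 0(q): 3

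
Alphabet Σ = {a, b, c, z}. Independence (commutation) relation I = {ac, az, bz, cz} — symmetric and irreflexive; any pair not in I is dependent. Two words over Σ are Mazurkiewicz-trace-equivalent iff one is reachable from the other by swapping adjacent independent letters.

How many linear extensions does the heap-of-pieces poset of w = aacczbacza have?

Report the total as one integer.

810

#0=a has no predecessor
#1=a depends on [0:a]
#2=c has no predecessor
#3=c depends on [2:c]
#4=z has no predecessor
#5=b depends on [1:a, 3:c]
#6=a depends on [5:b]
#7=c depends on [5:b]
#8=z depends on [4:z]
#9=a depends on [6:a]
sources: [0:a, 2:c, 4:z]
N(rest) = Σ N(rest − s) over sources s of rest; N(one piece) = 1:
  size 1 → [7]=1  [8]=1  [9]=1
  size 2 → [4,8]=1  [6,9]=1  [7,8]=2  [7,9]=2  [8,9]=2
  size 3 → [4,7,8]=3  [4,8,9]=3  [6,7,9]=3  [6,8,9]=3  [7,8,9]=6
  size 4 → [4,6,8,9]=6  [4,7,8,9]=12  [5,6,7,9]=3  [6,7,8,9]=12
  size 5 → [1,5,6,7,9]=3  [3,5,6,7,9]=3  [4,6,7,8,9]=30  [5,6,7,8,9]=15
  size 6 → [0,1,5,6,7,9]=3  [1,3,5,6,7,9]=6  [1,5,6,7,8,9]=18  [2,3,5,6,7,9]=3  [3,5,6,7,8,9]=18  [4,5,6,7,8,9]=45
  size 7 → [0,1,3,5,6,7,9]=9  [0,1,5,6,7,8,9]=21  [1,2,3,5,6,7,9]=9  [1,3,5,6,7,8,9]=42  [1,4,5,6,7,8,9]=63  [2,3,5,6,7,8,9]=21  [3,4,5,6,7,8,9]=63
  size 8 → [0,1,2,3,5,6,7,9]=18  [0,1,3,5,6,7,8,9]=72  [0,1,4,5,6,7,8,9]=84  [1,2,3,5,6,7,8,9]=72  [1,3,4,5,6,7,8,9]=168  [2,3,4,5,6,7,8,9]=84
  first=0(a) contributes 324
  first=2(c) contributes 324
  first=4(z) contributes 162
|[w]| = 810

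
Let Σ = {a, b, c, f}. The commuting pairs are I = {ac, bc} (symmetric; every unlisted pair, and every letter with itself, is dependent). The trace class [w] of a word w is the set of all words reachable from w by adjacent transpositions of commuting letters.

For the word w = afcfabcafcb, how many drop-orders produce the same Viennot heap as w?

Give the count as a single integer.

drop 0:a onto floor
drop 1:f onto {0:a}
drop 2:c onto {1:f}
drop 3:f onto {2:c}
drop 4:a onto {3:f}
drop 5:b onto {4:a}
drop 6:c onto {3:f}
drop 7:a onto {5:b}
drop 8:f onto {6:c, 7:a}
drop 9:c onto {8:f}
drop 10:b onto {8:f}
ground layer = {0:a}
drop-orders for the pieces not yet dropped (sum over which currently-grounded one goes next):
  1 to go: {9} 1  {10} 1
  2 to go: {9,10} 2
  3 to go: {8,9,10} 2
  4 to go: {6,8,9,10} 2  {7,8,9,10} 2
  5 to go: {5,7,8,9,10} 2  {6,7,8,9,10} 4
  6 to go: {4,5,7,8,9,10} 2  {5,6,7,8,9,10} 6
  7 to go: {4,5,6,7,8,9,10} 8
  8 to go: {3,4,5,6,7,8,9,10} 8
  9 to go: {2,3,4,5,6,7,8,9,10} 8
  if 0:a drops first: 8 orders

8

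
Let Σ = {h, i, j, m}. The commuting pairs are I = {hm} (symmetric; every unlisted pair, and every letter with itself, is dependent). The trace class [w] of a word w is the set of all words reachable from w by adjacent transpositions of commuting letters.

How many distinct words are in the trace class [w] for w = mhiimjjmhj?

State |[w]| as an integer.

4

piece 0:m — minimal
piece 1:h — minimal
piece 2:i rests on {0:m, 1:h}
piece 3:i rests on {2:i}
piece 4:m rests on {3:i}
piece 5:j rests on {4:m}
piece 6:j rests on {5:j}
piece 7:m rests on {6:j}
piece 8:h rests on {6:j}
piece 9:j rests on {7:m, 8:h}
minimal pieces: {0:m, 1:h}
ways to finish when only these pieces remain (= sum over removing one remaining piece with nothing left below it):
  1 left: {9}→1
  2 left: {7,9}→1  {8,9}→1
  3 left: {7,8,9}→2
  4 left: {6,7,8,9}→2
  5 left: {5,6,7,8,9}→2
  6 left: {4,5,6,7,8,9}→2
  7 left: {3,4,5,6,7,8,9}→2
  8 left: {2,3,4,5,6,7,8,9}→2
  placing 0:m first → 2 extensions
  placing 1:h first → 2 extensions
total linear extensions = 4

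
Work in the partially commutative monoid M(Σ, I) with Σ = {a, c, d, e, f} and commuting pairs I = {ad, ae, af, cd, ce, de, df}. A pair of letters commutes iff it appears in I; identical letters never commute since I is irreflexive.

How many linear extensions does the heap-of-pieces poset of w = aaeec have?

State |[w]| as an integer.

piece 0:a — minimal
piece 1:a rests on {0:a}
piece 2:e — minimal
piece 3:e rests on {2:e}
piece 4:c rests on {1:a}
minimal pieces: {0:a, 2:e}
ways to finish when only these pieces remain (= sum over removing one remaining piece with nothing left below it):
  1 left: {3}→1  {4}→1
  2 left: {1,4}→1  {2,3}→1  {3,4}→2
  3 left: {0,1,4}→1  {1,3,4}→3  {2,3,4}→3
  placing 0:a first → 6 extensions
  placing 2:e first → 4 extensions
total linear extensions = 10

10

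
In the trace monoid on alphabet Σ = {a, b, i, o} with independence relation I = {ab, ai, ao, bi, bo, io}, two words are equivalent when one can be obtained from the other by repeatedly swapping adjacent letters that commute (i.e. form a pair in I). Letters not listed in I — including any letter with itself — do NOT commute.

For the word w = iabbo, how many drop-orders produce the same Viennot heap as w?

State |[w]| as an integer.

60

#0=i has no predecessor
#1=a has no predecessor
#2=b has no predecessor
#3=b depends on [2:b]
#4=o has no predecessor
sources: [0:i, 1:a, 2:b, 4:o]
N(rest) = Σ N(rest − s) over sources s of rest; N(one piece) = 1:
  size 1 → [0]=1  [1]=1  [3]=1  [4]=1
  size 2 → [0,1]=2  [0,3]=2  [0,4]=2  [1,3]=2  [1,4]=2  [2,3]=1  [3,4]=2
  size 3 → [0,1,3]=6  [0,1,4]=6  [0,2,3]=3  [0,3,4]=6  [1,2,3]=3  [1,3,4]=6  [2,3,4]=3
  first=0(i) contributes 12
  first=1(a) contributes 12
  first=2(b) contributes 24
  first=4(o) contributes 12
|[w]| = 60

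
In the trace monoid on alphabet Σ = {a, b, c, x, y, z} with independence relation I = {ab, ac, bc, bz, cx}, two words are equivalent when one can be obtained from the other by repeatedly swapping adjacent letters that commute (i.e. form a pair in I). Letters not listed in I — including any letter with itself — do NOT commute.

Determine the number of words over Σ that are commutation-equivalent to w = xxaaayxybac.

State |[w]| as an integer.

piece 0:x — minimal
piece 1:x rests on {0:x}
piece 2:a rests on {1:x}
piece 3:a rests on {2:a}
piece 4:a rests on {3:a}
piece 5:y rests on {4:a}
piece 6:x rests on {5:y}
piece 7:y rests on {6:x}
piece 8:b rests on {7:y}
piece 9:a rests on {7:y}
piece 10:c rests on {7:y}
minimal pieces: {0:x}
ways to finish when only these pieces remain (= sum over removing one remaining piece with nothing left below it):
  1 left: {8}→1  {9}→1  {10}→1
  2 left: {8,9}→2  {8,10}→2  {9,10}→2
  3 left: {8,9,10}→6
  4 left: {7,8,9,10}→6
  5 left: {6,7,8,9,10}→6
  6 left: {5,6,7,8,9,10}→6
  7 left: {4,5,6,7,8,9,10}→6
  8 left: {3,4,5,6,7,8,9,10}→6
  9 left: {2,3,4,5,6,7,8,9,10}→6
  placing 0:x first → 6 extensions

6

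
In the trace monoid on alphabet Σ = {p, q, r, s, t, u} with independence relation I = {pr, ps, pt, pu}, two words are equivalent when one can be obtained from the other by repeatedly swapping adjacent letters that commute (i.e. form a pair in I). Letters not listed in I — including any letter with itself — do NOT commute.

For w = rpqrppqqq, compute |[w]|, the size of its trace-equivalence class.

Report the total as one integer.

6

drop 0:r onto floor
drop 1:p onto floor
drop 2:q onto {0:r, 1:p}
drop 3:r onto {2:q}
drop 4:p onto {2:q}
drop 5:p onto {4:p}
drop 6:q onto {3:r, 5:p}
drop 7:q onto {6:q}
drop 8:q onto {7:q}
ground layer = {0:r, 1:p}
drop-orders for the pieces not yet dropped (sum over which currently-grounded one goes next):
  1 to go: {8} 1
  2 to go: {7,8} 1
  3 to go: {6,7,8} 1
  4 to go: {3,6,7,8} 1  {5,6,7,8} 1
  5 to go: {3,5,6,7,8} 2  {4,5,6,7,8} 1
  6 to go: {3,4,5,6,7,8} 3
  7 to go: {2,3,4,5,6,7,8} 3
  if 0:r drops first: 3 orders
  if 1:p drops first: 3 orders
heap linearizations: 6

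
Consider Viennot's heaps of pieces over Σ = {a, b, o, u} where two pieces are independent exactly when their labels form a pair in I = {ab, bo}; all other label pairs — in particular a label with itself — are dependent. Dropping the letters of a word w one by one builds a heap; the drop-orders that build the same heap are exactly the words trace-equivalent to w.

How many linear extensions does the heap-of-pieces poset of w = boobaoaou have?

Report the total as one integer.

28

0(b) covers ∅
1(o) covers ∅
2(o) covers 1:o
3(b) covers 0:b
4(a) covers 2:o
5(o) covers 4:a
6(a) covers 5:o
7(o) covers 6:a
8(u) covers 3:b, 7:o
floor of heap: 0:b, 1:o
completions by unplaced set U, small U first (add the entries for U minus each lowest piece of U):
  |U|=1: {8}:1
  |U|=2: {3,8}:1  {7,8}:1
  |U|=3: {0,3,8}:1  {3,7,8}:2  {6,7,8}:1
  |U|=4: {0,3,7,8}:3  {3,6,7,8}:3  {5,6,7,8}:1
  |U|=5: {0,3,6,7,8}:6  {3,5,6,7,8}:4  {4,5,6,7,8}:1
  |U|=6: {0,3,5,6,7,8}:10  {2,4,5,6,7,8}:1  {3,4,5,6,7,8}:5
  |U|=7: {0,3,4,5,6,7,8}:15  {1,2,4,5,6,7,8}:1  {2,3,4,5,6,7,8}:6
  start at 0(b): 7
  start at 1(o): 21
sum over floor = 28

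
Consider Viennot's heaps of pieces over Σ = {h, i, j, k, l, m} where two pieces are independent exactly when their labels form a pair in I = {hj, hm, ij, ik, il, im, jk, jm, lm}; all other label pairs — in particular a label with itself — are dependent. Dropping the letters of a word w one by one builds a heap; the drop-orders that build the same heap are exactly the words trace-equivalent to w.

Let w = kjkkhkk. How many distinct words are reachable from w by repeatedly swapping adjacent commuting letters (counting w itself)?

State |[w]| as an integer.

7

0(k) covers ∅
1(j) covers ∅
2(k) covers 0:k
3(k) covers 2:k
4(h) covers 3:k
5(k) covers 4:h
6(k) covers 5:k
floor of heap: 0:k, 1:j
completions by unplaced set U, small U first (add the entries for U minus each lowest piece of U):
  |U|=1: {1}:1  {6}:1
  |U|=2: {1,6}:2  {5,6}:1
  |U|=3: {1,5,6}:3  {4,5,6}:1
  |U|=4: {1,4,5,6}:4  {3,4,5,6}:1
  |U|=5: {1,3,4,5,6}:5  {2,3,4,5,6}:1
  start at 0(k): 6
  start at 1(j): 1
sum over floor = 7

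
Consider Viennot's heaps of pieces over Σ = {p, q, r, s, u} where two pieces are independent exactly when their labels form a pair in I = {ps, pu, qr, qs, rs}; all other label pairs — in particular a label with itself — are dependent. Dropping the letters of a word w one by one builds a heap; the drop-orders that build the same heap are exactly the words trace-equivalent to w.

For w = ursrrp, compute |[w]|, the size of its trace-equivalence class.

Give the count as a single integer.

5

piece 0:u — minimal
piece 1:r rests on {0:u}
piece 2:s rests on {0:u}
piece 3:r rests on {1:r}
piece 4:r rests on {3:r}
piece 5:p rests on {4:r}
minimal pieces: {0:u}
ways to finish when only these pieces remain (= sum over removing one remaining piece with nothing left below it):
  1 left: {2}→1  {5}→1
  2 left: {2,5}→2  {4,5}→1
  3 left: {2,4,5}→3  {3,4,5}→1
  4 left: {1,3,4,5}→1  {2,3,4,5}→4
  placing 0:u first → 5 extensions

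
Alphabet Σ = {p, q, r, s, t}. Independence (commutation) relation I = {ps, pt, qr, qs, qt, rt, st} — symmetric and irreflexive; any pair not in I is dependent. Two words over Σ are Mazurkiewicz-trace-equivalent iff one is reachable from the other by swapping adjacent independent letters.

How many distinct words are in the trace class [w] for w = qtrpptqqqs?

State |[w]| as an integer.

piece 0:q — minimal
piece 1:t — minimal
piece 2:r — minimal
piece 3:p rests on {0:q, 2:r}
piece 4:p rests on {3:p}
piece 5:t rests on {1:t}
piece 6:q rests on {4:p}
piece 7:q rests on {6:q}
piece 8:q rests on {7:q}
piece 9:s rests on {2:r}
minimal pieces: {0:q, 1:t, 2:r}
ways to finish when only these pieces remain (= sum over removing one remaining piece with nothing left below it):
  1 left: {5}→1  {8}→1  {9}→1
  2 left: {1,5}→1  {5,8}→2  {5,9}→2  {7,8}→1  {8,9}→2
  3 left: {1,5,8}→3  {1,5,9}→3  {5,7,8}→3  {5,8,9}→6  {6,7,8}→1  {7,8,9}→3
  4 left: {1,5,7,8}→6  {1,5,8,9}→12  {4,6,7,8}→1  {5,6,7,8}→4  {5,7,8,9}→12  {6,7,8,9}→4
  5 left: {1,5,6,7,8}→10  {1,5,7,8,9}→30  {3,4,6,7,8}→1  {4,5,6,7,8}→5  {4,6,7,8,9}→5  {5,6,7,8,9}→20
  6 left: {0,3,4,6,7,8}→1  {1,4,5,6,7,8}→15  {1,5,6,7,8,9}→60  {3,4,5,6,7,8}→6  {3,4,6,7,8,9}→6  {4,5,6,7,8,9}→30
  7 left: {0,3,4,5,6,7,8}→7  {0,3,4,6,7,8,9}→7  {1,3,4,5,6,7,8}→21  {1,4,5,6,7,8,9}→105  {2,3,4,6,7,8,9}→6  {3,4,5,6,7,8,9}→42
  8 left: {0,1,3,4,5,6,7,8}→28  {0,2,3,4,6,7,8,9}→13  {0,3,4,5,6,7,8,9}→56  {1,3,4,5,6,7,8,9}→168  {2,3,4,5,6,7,8,9}→48
  placing 0:q first → 216 extensions
  placing 1:t first → 117 extensions
  placing 2:r first → 252 extensions
total linear extensions = 585

585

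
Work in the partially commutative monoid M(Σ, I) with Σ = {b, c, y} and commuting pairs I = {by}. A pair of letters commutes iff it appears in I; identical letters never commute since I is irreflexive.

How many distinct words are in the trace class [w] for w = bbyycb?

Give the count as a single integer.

drop 0:b onto floor
drop 1:b onto {0:b}
drop 2:y onto floor
drop 3:y onto {2:y}
drop 4:c onto {1:b, 3:y}
drop 5:b onto {4:c}
ground layer = {0:b, 2:y}
drop-orders for the pieces not yet dropped (sum over which currently-grounded one goes next):
  1 to go: {5} 1
  2 to go: {4,5} 1
  3 to go: {1,4,5} 1  {3,4,5} 1
  4 to go: {0,1,4,5} 1  {1,3,4,5} 2  {2,3,4,5} 1
  if 0:b drops first: 3 orders
  if 2:y drops first: 3 orders
heap linearizations: 6

6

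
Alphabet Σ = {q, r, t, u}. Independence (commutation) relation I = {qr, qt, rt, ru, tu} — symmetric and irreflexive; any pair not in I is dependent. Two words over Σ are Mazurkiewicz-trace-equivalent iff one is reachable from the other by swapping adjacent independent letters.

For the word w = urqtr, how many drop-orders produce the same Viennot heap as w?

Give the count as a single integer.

30

#0=u has no predecessor
#1=r has no predecessor
#2=q depends on [0:u]
#3=t has no predecessor
#4=r depends on [1:r]
sources: [0:u, 1:r, 3:t]
N(rest) = Σ N(rest − s) over sources s of rest; N(one piece) = 1:
  size 1 → [2]=1  [3]=1  [4]=1
  size 2 → [0,2]=1  [1,4]=1  [2,3]=2  [2,4]=2  [3,4]=2
  size 3 → [0,2,3]=3  [0,2,4]=3  [1,2,4]=3  [1,3,4]=3  [2,3,4]=6
  first=0(u) contributes 12
  first=1(r) contributes 12
  first=3(t) contributes 6
|[w]| = 30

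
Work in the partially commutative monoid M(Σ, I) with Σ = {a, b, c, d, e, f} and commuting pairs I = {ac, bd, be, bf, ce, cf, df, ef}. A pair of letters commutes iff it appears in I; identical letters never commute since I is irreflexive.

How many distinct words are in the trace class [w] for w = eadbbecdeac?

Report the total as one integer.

27

#0=e has no predecessor
#1=a depends on [0:e]
#2=d depends on [1:a]
#3=b depends on [1:a]
#4=b depends on [3:b]
#5=e depends on [2:d]
#6=c depends on [2:d, 4:b]
#7=d depends on [5:e, 6:c]
#8=e depends on [7:d]
#9=a depends on [8:e]
#10=c depends on [7:d]
sources: [0:e]
N(rest) = Σ N(rest − s) over sources s of rest; N(one piece) = 1:
  size 1 → [9]=1  [10]=1
  size 2 → [8,9]=1  [9,10]=2
  size 3 → [8,9,10]=3
  size 4 → [7,8,9,10]=3
  size 5 → [5,7,8,9,10]=3  [6,7,8,9,10]=3
  size 6 → [4,6,7,8,9,10]=3  [5,6,7,8,9,10]=6
  size 7 → [2,5,6,7,8,9,10]=6  [3,4,6,7,8,9,10]=3  [4,5,6,7,8,9,10]=9
  size 8 → [2,4,5,6,7,8,9,10]=15  [3,4,5,6,7,8,9,10]=12
  size 9 → [2,3,4,5,6,7,8,9,10]=27
  first=0(e) contributes 27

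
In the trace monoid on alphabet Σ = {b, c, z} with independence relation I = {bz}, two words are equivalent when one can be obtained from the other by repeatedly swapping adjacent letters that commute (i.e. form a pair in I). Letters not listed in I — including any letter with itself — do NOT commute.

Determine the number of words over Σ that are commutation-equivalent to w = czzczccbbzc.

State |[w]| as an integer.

3

0(c) covers ∅
1(z) covers 0:c
2(z) covers 1:z
3(c) covers 2:z
4(z) covers 3:c
5(c) covers 4:z
6(c) covers 5:c
7(b) covers 6:c
8(b) covers 7:b
9(z) covers 6:c
10(c) covers 8:b, 9:z
floor of heap: 0:c
completions by unplaced set U, small U first (add the entries for U minus each lowest piece of U):
  |U|=1: {10}:1
  |U|=2: {8,10}:1  {9,10}:1
  |U|=3: {7,8,10}:1  {8,9,10}:2
  |U|=4: {7,8,9,10}:3
  |U|=5: {6,7,8,9,10}:3
  |U|=6: {5,6,7,8,9,10}:3
  |U|=7: {4,5,6,7,8,9,10}:3
  |U|=8: {3,4,5,6,7,8,9,10}:3
  |U|=9: {2,3,4,5,6,7,8,9,10}:3
  start at 0(c): 3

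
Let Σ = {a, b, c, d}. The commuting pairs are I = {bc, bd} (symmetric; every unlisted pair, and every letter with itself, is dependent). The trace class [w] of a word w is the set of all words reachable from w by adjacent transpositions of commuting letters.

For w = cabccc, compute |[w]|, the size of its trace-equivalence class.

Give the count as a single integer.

drop 0:c onto floor
drop 1:a onto {0:c}
drop 2:b onto {1:a}
drop 3:c onto {1:a}
drop 4:c onto {3:c}
drop 5:c onto {4:c}
ground layer = {0:c}
drop-orders for the pieces not yet dropped (sum over which currently-grounded one goes next):
  1 to go: {2} 1  {5} 1
  2 to go: {2,5} 2  {4,5} 1
  3 to go: {2,4,5} 3  {3,4,5} 1
  4 to go: {2,3,4,5} 4
  if 0:c drops first: 4 orders

4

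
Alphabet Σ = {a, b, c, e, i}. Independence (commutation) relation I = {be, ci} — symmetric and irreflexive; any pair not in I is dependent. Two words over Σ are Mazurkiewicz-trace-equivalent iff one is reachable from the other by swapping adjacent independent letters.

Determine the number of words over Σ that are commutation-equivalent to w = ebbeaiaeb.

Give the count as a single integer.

#0=e has no predecessor
#1=b has no predecessor
#2=b depends on [1:b]
#3=e depends on [0:e]
#4=a depends on [2:b, 3:e]
#5=i depends on [4:a]
#6=a depends on [5:i]
#7=e depends on [6:a]
#8=b depends on [6:a]
sources: [0:e, 1:b]
N(rest) = Σ N(rest − s) over sources s of rest; N(one piece) = 1:
  size 1 → [7]=1  [8]=1
  size 2 → [7,8]=2
  size 3 → [6,7,8]=2
  size 4 → [5,6,7,8]=2
  size 5 → [4,5,6,7,8]=2
  size 6 → [2,4,5,6,7,8]=2  [3,4,5,6,7,8]=2
  size 7 → [0,3,4,5,6,7,8]=2  [1,2,4,5,6,7,8]=2  [2,3,4,5,6,7,8]=4
  first=0(e) contributes 6
  first=1(b) contributes 6
|[w]| = 12

12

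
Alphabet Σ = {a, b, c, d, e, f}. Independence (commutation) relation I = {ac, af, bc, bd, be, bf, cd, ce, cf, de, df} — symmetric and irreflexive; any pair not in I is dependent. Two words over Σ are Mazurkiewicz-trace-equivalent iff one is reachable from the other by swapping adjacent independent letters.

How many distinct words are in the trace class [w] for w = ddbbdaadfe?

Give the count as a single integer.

#0=d has no predecessor
#1=d depends on [0:d]
#2=b has no predecessor
#3=b depends on [2:b]
#4=d depends on [1:d]
#5=a depends on [3:b, 4:d]
#6=a depends on [5:a]
#7=d depends on [6:a]
#8=f has no predecessor
#9=e depends on [6:a, 8:f]
sources: [0:d, 2:b, 8:f]
N(rest) = Σ N(rest − s) over sources s of rest; N(one piece) = 1:
  size 1 → [7]=1  [9]=1
  size 2 → [7,9]=2  [8,9]=1
  size 3 → [6,7,9]=2  [7,8,9]=3
  size 4 → [5,6,7,9]=2  [6,7,8,9]=5
  size 5 → [3,5,6,7,9]=2  [4,5,6,7,9]=2  [5,6,7,8,9]=7
  size 6 → [1,4,5,6,7,9]=2  [2,3,5,6,7,9]=2  [3,4,5,6,7,9]=4  [3,5,6,7,8,9]=9  [4,5,6,7,8,9]=9
  size 7 → [0,1,4,5,6,7,9]=2  [1,3,4,5,6,7,9]=6  [1,4,5,6,7,8,9]=11  [2,3,4,5,6,7,9]=6  [2,3,5,6,7,8,9]=11  [3,4,5,6,7,8,9]=22
  size 8 → [0,1,3,4,5,6,7,9]=8  [0,1,4,5,6,7,8,9]=13  [1,2,3,4,5,6,7,9]=12  [1,3,4,5,6,7,8,9]=39  [2,3,4,5,6,7,8,9]=39
  first=0(d) contributes 90
  first=2(b) contributes 60
  first=8(f) contributes 20
|[w]| = 170

170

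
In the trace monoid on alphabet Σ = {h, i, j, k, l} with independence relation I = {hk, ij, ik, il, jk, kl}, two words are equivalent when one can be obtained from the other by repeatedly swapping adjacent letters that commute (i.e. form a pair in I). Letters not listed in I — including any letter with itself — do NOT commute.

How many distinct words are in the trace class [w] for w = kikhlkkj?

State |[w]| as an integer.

0(k) covers ∅
1(i) covers ∅
2(k) covers 0:k
3(h) covers 1:i
4(l) covers 3:h
5(k) covers 2:k
6(k) covers 5:k
7(j) covers 4:l
floor of heap: 0:k, 1:i
completions by unplaced set U, small U first (add the entries for U minus each lowest piece of U):
  |U|=1: {6}:1  {7}:1
  |U|=2: {4,7}:1  {5,6}:1  {6,7}:2
  |U|=3: {2,5,6}:1  {3,4,7}:1  {4,6,7}:3  {5,6,7}:3
  |U|=4: {0,2,5,6}:1  {1,3,4,7}:1  {2,5,6,7}:4  {3,4,6,7}:4  {4,5,6,7}:6
  |U|=5: {0,2,5,6,7}:5  {1,3,4,6,7}:5  {2,4,5,6,7}:10  {3,4,5,6,7}:10
  |U|=6: {0,2,4,5,6,7}:15  {1,3,4,5,6,7}:15  {2,3,4,5,6,7}:20
  start at 0(k): 35
  start at 1(i): 35
sum over floor = 70

70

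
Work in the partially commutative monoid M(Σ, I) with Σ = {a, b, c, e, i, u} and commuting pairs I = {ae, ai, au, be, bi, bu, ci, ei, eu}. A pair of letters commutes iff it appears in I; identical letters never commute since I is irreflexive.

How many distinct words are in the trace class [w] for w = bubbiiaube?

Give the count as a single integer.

piece 0:b — minimal
piece 1:u — minimal
piece 2:b rests on {0:b}
piece 3:b rests on {2:b}
piece 4:i rests on {1:u}
piece 5:i rests on {4:i}
piece 6:a rests on {3:b}
piece 7:u rests on {5:i}
piece 8:b rests on {6:a}
piece 9:e — minimal
minimal pieces: {0:b, 1:u, 9:e}
ways to finish when only these pieces remain (= sum over removing one remaining piece with nothing left below it):
  1 left: {7}→1  {8}→1  {9}→1
  2 left: {5,7}→1  {6,8}→1  {7,8}→2  {7,9}→2  {8,9}→2
  3 left: {3,6,8}→1  {4,5,7}→1  {5,7,8}→3  {5,7,9}→3  {6,7,8}→3  {6,8,9}→3  {7,8,9}→6
  4 left: {1,4,5,7}→1  {2,3,6,8}→1  {3,6,7,8}→4  {3,6,8,9}→4  {4,5,7,8}→4  {4,5,7,9}→4  {5,6,7,8}→6  {5,7,8,9}→12  {6,7,8,9}→12
  5 left: {0,2,3,6,8}→1  {1,4,5,7,8}→5  {1,4,5,7,9}→5  {2,3,6,7,8}→5  {2,3,6,8,9}→5  {3,5,6,7,8}→10  {3,6,7,8,9}→20  {4,5,6,7,8}→10  {4,5,7,8,9}→20  {5,6,7,8,9}→30
  6 left: {0,2,3,6,7,8}→6  {0,2,3,6,8,9}→6  {1,4,5,6,7,8}→15  {1,4,5,7,8,9}→30  {2,3,5,6,7,8}→15  {2,3,6,7,8,9}→30  {3,4,5,6,7,8}→20  {3,5,6,7,8,9}→60  {4,5,6,7,8,9}→60
  7 left: {0,2,3,5,6,7,8}→21  {0,2,3,6,7,8,9}→42  {1,3,4,5,6,7,8}→35  {1,4,5,6,7,8,9}→105  {2,3,4,5,6,7,8}→35  {2,3,5,6,7,8,9}→105  {3,4,5,6,7,8,9}→140
  8 left: {0,2,3,4,5,6,7,8}→56  {0,2,3,5,6,7,8,9}→168  {1,2,3,4,5,6,7,8}→70  {1,3,4,5,6,7,8,9}→280  {2,3,4,5,6,7,8,9}→280
  placing 0:b first → 630 extensions
  placing 1:u first → 504 extensions
  placing 9:e first → 126 extensions
total linear extensions = 1260

1260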